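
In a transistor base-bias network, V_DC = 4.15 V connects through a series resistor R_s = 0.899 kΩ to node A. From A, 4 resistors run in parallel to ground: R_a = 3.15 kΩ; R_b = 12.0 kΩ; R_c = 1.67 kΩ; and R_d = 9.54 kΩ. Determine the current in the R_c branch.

I ≈ 1.25 mA

Combine the parallel branches: R_p = (1/3.15 + 1/12.0 + 1/1.67 + 1/9.54)⁻¹ = 0.9055 kΩ.
Node voltage V_A = V_DC · R_p/(R_s + R_p) = 4.15 × 0.5018 = 2.082 V.
I(R_c) = V_A / R_c = 2.082/1.67 = 1.247 mA.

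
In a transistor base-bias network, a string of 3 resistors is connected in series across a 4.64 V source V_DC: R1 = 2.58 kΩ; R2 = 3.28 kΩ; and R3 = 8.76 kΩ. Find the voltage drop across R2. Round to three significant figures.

V ≈ 1.04 V

Series total: ΣR = 2.58 + 3.28 + 8.76 = 14.62 kΩ.
By the voltage-divider rule, V = 4.64 × 3.280/14.62 = 1.041 V.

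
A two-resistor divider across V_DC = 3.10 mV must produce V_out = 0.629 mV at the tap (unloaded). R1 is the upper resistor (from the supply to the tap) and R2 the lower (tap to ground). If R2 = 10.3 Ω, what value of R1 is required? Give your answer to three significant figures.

R1 ≈ 40.5 Ω

V_out/V_DC = R2/(R1+R2) = 0.2029.
Rearranging, R1 = R2·(1−k)/k = 10.3 × 3.928 = 40.46 Ω.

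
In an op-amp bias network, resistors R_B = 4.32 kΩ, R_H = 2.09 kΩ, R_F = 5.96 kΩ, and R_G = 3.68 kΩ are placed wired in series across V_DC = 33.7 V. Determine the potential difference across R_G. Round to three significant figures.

V ≈ 7.73 V

Total series resistance ΣR = 4.32 + 2.09 + 5.96 + 3.68 = 16.05 kΩ.
Voltage divider: V = V_DC · (3.680 / 16.05) = 33.7 × 0.2293 = 7.727 V.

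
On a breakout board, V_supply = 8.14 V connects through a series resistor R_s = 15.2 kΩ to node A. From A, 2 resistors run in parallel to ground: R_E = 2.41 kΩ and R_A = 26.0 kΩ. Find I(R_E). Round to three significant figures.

I ≈ 0.428 mA

Parallel bank: R_p = 1/(1/2.41 + 1/26.0) = 2.206 kΩ.
V_A = 8.14 × 2.206/17.41 = 1.031 V.
I(R_E) = V_A / R_E = 1.031/2.41 = 0.4280 mA.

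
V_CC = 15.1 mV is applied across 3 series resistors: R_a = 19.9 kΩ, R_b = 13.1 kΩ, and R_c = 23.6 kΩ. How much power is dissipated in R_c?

The common current is I = 15.1/56.60 = 0.2668 µA.
P(R_c) = I²·R_c = (0.2668)² × 23.6 = 1.680 nW.

P ≈ 1.68 nW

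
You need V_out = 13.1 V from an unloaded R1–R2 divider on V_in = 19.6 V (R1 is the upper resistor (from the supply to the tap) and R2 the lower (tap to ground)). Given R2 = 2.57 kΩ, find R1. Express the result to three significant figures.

The divider ratio is R2/(R1+R2) = 13.1/19.6 = 0.6684.
So R1 = R2 · (V_in/V_out − 1) = 2.57 × (19.6/13.1 − 1) = 2.57 × 0.4962 = 1.275 kΩ.

R1 ≈ 1.28 kΩ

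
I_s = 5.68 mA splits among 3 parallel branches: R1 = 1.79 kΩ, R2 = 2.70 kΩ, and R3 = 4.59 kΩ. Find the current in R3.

Conductances: ΣG = 1/1.79 + 1/2.70 + 1/4.59 = 1.147 (1/kΩ).
By the current-divider rule, I = I_s · G_k/ΣG = 5.68 × 0.1900 = 1.079 mA.

I ≈ 1.08 mA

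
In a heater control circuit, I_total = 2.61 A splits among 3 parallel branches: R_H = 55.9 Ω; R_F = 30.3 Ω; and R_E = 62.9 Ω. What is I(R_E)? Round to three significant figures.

I ≈ 0.621 A

Conductances: ΣG = 1/55.9 + 1/30.3 + 1/62.9 = 0.06679 (1/Ω).
Current divider: I(R_E) = I_total · G_k/ΣG = 2.61 × (0.01590/0.06679) = 2.61 × 0.2380 = 0.6213 A.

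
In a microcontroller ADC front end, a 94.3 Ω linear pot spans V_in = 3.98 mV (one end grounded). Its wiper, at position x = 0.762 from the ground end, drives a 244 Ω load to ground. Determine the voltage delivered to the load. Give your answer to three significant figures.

Lower segment x·R_p = 71.86 Ω; upper segment (1−x)·R_p = 22.44 Ω.
R_L loads the lower segment: effective lower R = 55.51 Ω.
V_out = 3.98 × 55.51/(22.44 + 55.51) = 2.834 mV.

V_out ≈ 2.83 mV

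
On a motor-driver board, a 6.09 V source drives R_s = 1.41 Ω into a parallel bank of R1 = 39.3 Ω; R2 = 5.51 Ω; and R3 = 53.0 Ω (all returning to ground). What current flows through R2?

Equivalent of the parallel group: R_p = 4.429 Ω.
V_A by voltage divider: V_A = 6.09 × 4.429/(1.41 + 4.429) = 4.619 V.
I(R2) = V_A / R2 = 4.619/5.51 = 0.8383 A.
(Equivalently: I_total = 1.043 A, then current-divider fraction G_k/ΣG = 0.8038.)

I ≈ 0.838 A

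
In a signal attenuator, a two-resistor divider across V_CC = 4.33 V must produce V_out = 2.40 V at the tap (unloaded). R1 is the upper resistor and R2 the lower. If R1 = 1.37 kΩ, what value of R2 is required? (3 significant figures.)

R2 ≈ 1.70 kΩ

Required fraction k = V_out/V_CC = 0.5543.
So R2 = R1 · V_out/(V_CC − V_out) = 1.37 × 2.40/(4.33 − 2.40) = 1.37 × 1.244 = 1.704 kΩ.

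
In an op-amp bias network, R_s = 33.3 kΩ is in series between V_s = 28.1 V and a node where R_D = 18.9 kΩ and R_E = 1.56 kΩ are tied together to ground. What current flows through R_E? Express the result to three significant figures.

Parallel bank: R_p = 1/(1/18.9 + 1/1.56) = 1.441 kΩ.
V_A by voltage divider: V_A = 28.1 × 1.441/(33.3 + 1.441) = 1.166 V.
Branch current I = V_A/R_E = 1.166/1.56 = 0.7472 mA.

I ≈ 0.747 mA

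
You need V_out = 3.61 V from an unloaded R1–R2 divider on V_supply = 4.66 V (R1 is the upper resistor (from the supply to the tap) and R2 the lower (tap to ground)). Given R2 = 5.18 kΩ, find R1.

V_out/V_supply = R2/(R1+R2) = 0.7747.
So R1 = R2 · (V_supply/V_out − 1) = 5.18 × (4.66/3.61 − 1) = 5.18 × 0.2909 = 1.507 kΩ.

R1 ≈ 1.51 kΩ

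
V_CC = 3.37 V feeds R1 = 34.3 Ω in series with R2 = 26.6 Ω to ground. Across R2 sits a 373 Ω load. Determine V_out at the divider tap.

V_out ≈ 1.42 V

First combine the lower leg with the load: R2 ‖ R_L = 24.83 Ω.
Now apply the divider: V_out = 3.37 × 0.4199 = 1.415 V.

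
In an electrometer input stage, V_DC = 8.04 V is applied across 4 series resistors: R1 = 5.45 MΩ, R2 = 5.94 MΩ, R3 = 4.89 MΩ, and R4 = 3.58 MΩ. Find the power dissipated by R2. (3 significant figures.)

The common current is I = 8.04/19.86 = 0.4048 µA.
P(R2) = I²·R2 = (0.4048)² × 5.94 = 0.9735 µW.

P ≈ 0.974 µW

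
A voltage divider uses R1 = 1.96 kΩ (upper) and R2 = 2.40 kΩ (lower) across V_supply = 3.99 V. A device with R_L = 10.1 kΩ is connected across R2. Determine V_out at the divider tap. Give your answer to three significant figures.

V_out ≈ 1.98 V

The load sits in parallel with R2, giving an effective lower resistance R2' = R2·R_L/(R2+R_L) = 1.939 kΩ.
Now apply the divider: V_out = 3.99 × 0.4973 = 1.984 V.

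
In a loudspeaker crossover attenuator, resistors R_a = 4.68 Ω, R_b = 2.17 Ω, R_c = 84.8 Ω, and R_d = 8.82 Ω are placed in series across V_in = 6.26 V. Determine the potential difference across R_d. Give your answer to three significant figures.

V ≈ 0.550 V

Series total: ΣR = 4.68 + 2.17 + 84.8 + 8.82 = 100.5 Ω.
Voltage divider: V = V_in · (8.820 / 100.5) = 6.26 × 0.08779 = 0.5495 V.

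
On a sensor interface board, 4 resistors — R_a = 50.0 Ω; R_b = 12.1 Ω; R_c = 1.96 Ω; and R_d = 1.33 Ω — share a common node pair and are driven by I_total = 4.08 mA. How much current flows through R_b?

ΣG = 1/50.0 + 1/12.1 + 1/1.96 + 1/1.33 = 1.365.
By the current-divider rule, I = I_total · G_k/ΣG = 4.08 × 0.06056 = 0.2471 mA.

I ≈ 0.247 mA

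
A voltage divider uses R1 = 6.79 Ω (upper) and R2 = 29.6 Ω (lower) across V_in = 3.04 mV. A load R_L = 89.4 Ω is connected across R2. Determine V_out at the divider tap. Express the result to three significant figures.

First combine the lower leg with the load: R2 ‖ R_L = 22.24 Ω.
Voltage divider with the loaded lower leg: V_out = 3.04 × 22.24/(6.79 + 22.24) = 3.04 × 0.7661 = 2.329 mV.
(Unloaded it would be 2.47 mV; the load pulls it down.)

V_out ≈ 2.33 mV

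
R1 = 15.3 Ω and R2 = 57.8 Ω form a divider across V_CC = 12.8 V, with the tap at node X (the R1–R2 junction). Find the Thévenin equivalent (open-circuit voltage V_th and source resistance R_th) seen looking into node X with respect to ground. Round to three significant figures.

V_th is the unloaded tap voltage: V_CC · R2/(R1+R2) = 12.8 × 0.7907 = 10.12 V.
Zeroing V_CC shorts the top of R1 to ground, so R_th = R1 ‖ R2 = 12.10 Ω.

V_th ≈ 10.1 V, R_th ≈ 12.1 Ω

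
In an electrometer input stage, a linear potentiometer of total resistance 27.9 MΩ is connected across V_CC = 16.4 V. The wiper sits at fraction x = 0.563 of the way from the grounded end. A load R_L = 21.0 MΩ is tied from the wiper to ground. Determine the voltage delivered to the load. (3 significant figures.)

V_out ≈ 6.96 V

Split the track: R_lower = x·R_p = 15.71 MΩ, R_upper = (1−x)·R_p = 12.19 MΩ.
R_L loads the lower segment: effective lower R = 8.986 MΩ.
Then V_out = V_CC · 8.986/(12.19 + 8.986) = 6.959 V.
(Unloaded: V_out = x·V_CC = 9.23 V.)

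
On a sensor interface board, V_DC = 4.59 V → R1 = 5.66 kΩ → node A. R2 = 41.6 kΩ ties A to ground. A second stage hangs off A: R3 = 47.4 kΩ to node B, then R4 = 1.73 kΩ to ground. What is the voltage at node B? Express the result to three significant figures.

V_B ≈ 0.129 V

The second stage (R3 + R4 = 49.13 kΩ) loads node A in parallel with R2.
Effective lower resistance at A: R2 ‖ 49.13 = 22.53 kΩ.
V_A = 4.59 × 22.53/(5.66 + 22.53) = 3.668 V.
Stage 2 is unloaded, so V_B = V_A · R4/(R3+R4) = 3.668 × 1.73/49.13 = 0.1292 V.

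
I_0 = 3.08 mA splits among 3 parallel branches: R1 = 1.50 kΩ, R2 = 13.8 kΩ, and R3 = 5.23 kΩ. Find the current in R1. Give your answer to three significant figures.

I ≈ 2.21 mA

Conductances: ΣG = 1/1.50 + 1/13.8 + 1/5.23 = 0.9303 (1/kΩ).
R1 takes the fraction G_k/ΣG = 0.6667/0.9303 = 0.7166, so I = 3.08 × 0.7166 = 2.207 mA.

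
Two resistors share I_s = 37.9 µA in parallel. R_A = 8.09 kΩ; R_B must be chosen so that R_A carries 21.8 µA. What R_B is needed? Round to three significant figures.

R_B ≈ 11.0 kΩ

In a two-way split, I_A/I_s = R_B/(R_A + R_B).
21.8/37.9 = R_B/(R_A + R_B) → R_B = R_A · (0.5752)/(1 − 0.5752) = 8.09 × 1.354 = 10.95 kΩ.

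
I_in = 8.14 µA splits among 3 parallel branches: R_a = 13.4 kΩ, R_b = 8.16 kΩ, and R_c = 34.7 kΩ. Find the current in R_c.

I ≈ 1.04 µA

Total conductance ΣG = 1/13.4 + 1/8.16 + 1/34.7 = 0.2260 (units of 1/kΩ).
Current divider: I(R_c) = I_in · G_k/ΣG = 8.14 × (0.02882/0.2260) = 8.14 × 0.1275 = 1.038 µA.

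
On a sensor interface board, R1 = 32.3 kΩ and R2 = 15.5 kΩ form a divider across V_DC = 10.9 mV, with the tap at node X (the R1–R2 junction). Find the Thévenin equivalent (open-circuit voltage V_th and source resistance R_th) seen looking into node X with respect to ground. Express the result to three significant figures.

V_th ≈ 3.53 mV, R_th ≈ 10.5 kΩ

With X open, the divider is unloaded: V_th = 10.9 × 15.5/47.80 = 3.535 mV.
Looking into X with the source shorted: R_th = R1·R2/(R1+R2) = 32.30 × 15.5/47.80 = 10.47 kΩ.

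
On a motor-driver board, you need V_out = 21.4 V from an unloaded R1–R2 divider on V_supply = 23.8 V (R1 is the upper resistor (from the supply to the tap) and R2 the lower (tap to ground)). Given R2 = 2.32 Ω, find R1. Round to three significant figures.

Required fraction k = V_out/V_supply = 0.8992.
So R1 = R2 · (V_supply/V_out − 1) = 2.32 × (23.8/21.4 − 1) = 2.32 × 0.1121 = 0.2602 Ω.

R1 ≈ 0.260 Ω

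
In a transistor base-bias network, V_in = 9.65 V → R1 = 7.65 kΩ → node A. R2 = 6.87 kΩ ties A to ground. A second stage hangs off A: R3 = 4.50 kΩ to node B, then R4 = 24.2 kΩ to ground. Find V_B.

The second stage (R3 + R4 = 28.70 kΩ) loads node A in parallel with R2.
Effective lower resistance at A: R2 ‖ 28.70 = 5.543 kΩ.
V_A = 9.65 × 5.543/(7.65 + 5.543) = 4.054 V.
Stage 2 is unloaded, so V_B = V_A · R4/(R3+R4) = 4.054 × 24.2/28.70 = 3.419 V.

V_B ≈ 3.42 V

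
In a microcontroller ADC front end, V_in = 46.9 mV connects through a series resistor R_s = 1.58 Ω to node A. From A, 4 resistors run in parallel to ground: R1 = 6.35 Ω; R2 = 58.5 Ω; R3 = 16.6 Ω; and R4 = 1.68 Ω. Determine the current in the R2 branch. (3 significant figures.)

I ≈ 0.347 mA

Combine the parallel branches: R_p = (1/6.35 + 1/58.5 + 1/16.6 + 1/1.68)⁻¹ = 1.205 Ω.
V_A by voltage divider: V_A = 46.9 × 1.205/(1.58 + 1.205) = 20.29 mV.
I(R2) = V_A / R2 = 20.29/58.5 = 0.3468 mA.
(Check via current divider: I_total = 16.84 mA; share G_k/ΣG = 0.02059 → same result.)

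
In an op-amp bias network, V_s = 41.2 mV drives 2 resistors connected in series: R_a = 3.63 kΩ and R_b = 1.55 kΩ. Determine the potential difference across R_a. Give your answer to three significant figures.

Series total: ΣR = 3.63 + 1.55 = 5.180 kΩ.
By the voltage-divider rule, V = 41.2 × 3.630/5.180 = 28.87 mV.

V ≈ 28.9 mV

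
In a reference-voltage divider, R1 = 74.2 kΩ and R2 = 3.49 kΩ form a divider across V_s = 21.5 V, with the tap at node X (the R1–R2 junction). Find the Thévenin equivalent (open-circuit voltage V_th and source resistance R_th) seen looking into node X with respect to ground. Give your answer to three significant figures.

V_th ≈ 0.966 V, R_th ≈ 3.33 kΩ

With X open, the divider is unloaded: V_th = 21.5 × 3.49/77.69 = 0.9658 V.
With V_s suppressed (replaced by a short), R_th = R1 ‖ R2 = (74.20 × 3.49)/(74.20 + 3.49) = 3.333 kΩ.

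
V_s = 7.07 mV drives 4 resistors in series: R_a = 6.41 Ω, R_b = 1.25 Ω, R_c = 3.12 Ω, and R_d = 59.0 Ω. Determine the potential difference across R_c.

Series total: ΣR = 6.41 + 1.25 + 3.12 + 59.0 = 69.78 Ω.
Voltage divider: V = V_s · (3.120 / 69.78) = 7.07 × 0.04471 = 0.3161 mV.

V ≈ 0.316 mV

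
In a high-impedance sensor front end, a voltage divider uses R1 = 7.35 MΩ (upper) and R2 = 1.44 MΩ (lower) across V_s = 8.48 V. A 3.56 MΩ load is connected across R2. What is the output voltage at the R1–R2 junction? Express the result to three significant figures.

R2 ‖ R_L = (1.44 × 3.56)/(1.44 + 3.56) = 1.025 MΩ.
Now apply the divider: V_out = 8.48 × 0.1224 = 1.038 V.
(Unloaded it would be 1.39 V; the load pulls it down.)

V_out ≈ 1.04 V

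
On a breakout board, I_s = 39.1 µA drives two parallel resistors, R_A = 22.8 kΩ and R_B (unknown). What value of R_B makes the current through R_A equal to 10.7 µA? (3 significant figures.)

Two-branch current divider: I_A = I_s · R_B/(R_A + R_B).
With f = 0.2737, R_B = R_A · f/(1−f) = 22.8 × 0.3768 = 8.590 kΩ.

R_B ≈ 8.59 kΩ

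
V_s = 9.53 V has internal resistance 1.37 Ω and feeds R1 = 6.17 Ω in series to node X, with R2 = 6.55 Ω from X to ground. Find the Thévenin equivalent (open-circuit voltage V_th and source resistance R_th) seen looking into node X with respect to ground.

V_th ≈ 4.43 V, R_th ≈ 3.51 Ω

R1' = 1.37 + 6.17 = 7.540 Ω (source resistance + R1).
With X open, the divider is unloaded: V_th = 9.53 × 6.55/14.09 = 4.430 V.
Looking into X with the source shorted: R_th = R1'·R2/(R1'+R2) = 7.540 × 6.55/14.09 = 3.505 Ω.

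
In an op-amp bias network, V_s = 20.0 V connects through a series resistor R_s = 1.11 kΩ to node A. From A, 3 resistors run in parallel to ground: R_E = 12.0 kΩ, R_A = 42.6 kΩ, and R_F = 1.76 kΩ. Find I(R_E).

Equivalent of the parallel group: R_p = 1.482 kΩ.
Node voltage V_A = V_s · R_p/(R_s + R_p) = 20.0 × 0.5717 = 11.43 V.
I(R_E) = V_A / R_E = 11.43/12.0 = 0.9528 mA.

I ≈ 0.953 mA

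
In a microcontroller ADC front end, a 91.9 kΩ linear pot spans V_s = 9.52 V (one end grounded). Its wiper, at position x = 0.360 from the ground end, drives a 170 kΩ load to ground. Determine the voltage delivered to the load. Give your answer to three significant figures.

V_out ≈ 3.05 V

Lower segment x·R_p = 33.08 kΩ; upper segment (1−x)·R_p = 58.82 kΩ.
(x·R_p) ‖ R_L = 27.69 kΩ.
V_out = 9.52 × 27.69/(58.82 + 27.69) = 3.048 V.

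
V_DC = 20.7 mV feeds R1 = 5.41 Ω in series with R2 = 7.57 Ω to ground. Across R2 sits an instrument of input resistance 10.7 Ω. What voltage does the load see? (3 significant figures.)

V_out ≈ 9.32 mV

The load sits in parallel with R2, giving an effective lower resistance R2' = R2·R_L/(R2+R_L) = 4.433 Ω.
Voltage divider with the loaded lower leg: V_out = 20.7 × 4.433/(5.41 + 4.433) = 20.7 × 0.4504 = 9.323 mV.
(Unloaded it would be 12.1 mV; the load pulls it down.)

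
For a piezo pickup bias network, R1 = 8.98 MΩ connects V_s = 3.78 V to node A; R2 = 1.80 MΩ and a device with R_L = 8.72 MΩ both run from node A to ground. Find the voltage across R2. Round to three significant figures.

The load sits in parallel with R2, giving an effective lower resistance R2' = R2·R_L/(R2+R_L) = 1.492 MΩ.
Now apply the divider: V_out = 3.78 × 0.1425 = 0.5386 V.
(Unloaded it would be 0.631 V; the load pulls it down.)

V_out ≈ 0.539 V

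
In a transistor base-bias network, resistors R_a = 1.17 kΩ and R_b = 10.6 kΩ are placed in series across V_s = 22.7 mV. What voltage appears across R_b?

V ≈ 20.4 mV

Total series resistance ΣR = 1.17 + 10.6 = 11.77 kΩ.
By the voltage-divider rule, V = 22.7 × 10.60/11.77 = 20.44 mV.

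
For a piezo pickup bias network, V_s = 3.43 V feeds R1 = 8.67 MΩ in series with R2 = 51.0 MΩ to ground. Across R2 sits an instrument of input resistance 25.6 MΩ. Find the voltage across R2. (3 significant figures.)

The load sits in parallel with R2, giving an effective lower resistance R2' = R2·R_L/(R2+R_L) = 17.04 MΩ.
Then V_out = V_s · R2'/(R1 + R2') = 3.43 × 17.04/25.71 = 2.274 V.
(Unloaded it would be 2.93 V; the load pulls it down.)

V_out ≈ 2.27 V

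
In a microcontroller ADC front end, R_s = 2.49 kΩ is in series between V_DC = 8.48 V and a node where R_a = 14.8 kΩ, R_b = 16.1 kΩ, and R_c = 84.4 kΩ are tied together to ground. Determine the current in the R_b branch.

I ≈ 0.389 mA

Combine the parallel branches: R_p = (1/14.8 + 1/16.1 + 1/84.4)⁻¹ = 7.066 kΩ.
Node voltage V_A = V_DC · R_p/(R_s + R_p) = 8.48 × 0.7394 = 6.270 V.
Branch current I = V_A/R_b = 6.270/16.1 = 0.3895 mA.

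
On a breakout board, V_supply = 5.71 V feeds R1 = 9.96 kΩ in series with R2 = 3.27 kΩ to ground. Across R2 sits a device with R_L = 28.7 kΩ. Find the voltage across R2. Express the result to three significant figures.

V_out ≈ 1.30 V

First combine the lower leg with the load: R2 ‖ R_L = 2.936 kΩ.
Voltage divider with the loaded lower leg: V_out = 5.71 × 2.936/(9.96 + 2.936) = 5.71 × 0.2276 = 1.300 V.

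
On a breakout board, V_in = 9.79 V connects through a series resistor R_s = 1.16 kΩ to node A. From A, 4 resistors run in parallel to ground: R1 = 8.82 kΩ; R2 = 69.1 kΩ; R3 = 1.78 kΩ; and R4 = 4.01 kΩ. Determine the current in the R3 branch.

I ≈ 2.63 mA

Equivalent of the parallel group: R_p = 1.065 kΩ.
V_A by voltage divider: V_A = 9.79 × 1.065/(1.16 + 1.065) = 4.686 V.
I(R3) = V_A / R3 = 4.686/1.78 = 2.633 mA.
(Equivalently: I_total = 4.400 mA, then current-divider fraction G_k/ΣG = 0.5983.)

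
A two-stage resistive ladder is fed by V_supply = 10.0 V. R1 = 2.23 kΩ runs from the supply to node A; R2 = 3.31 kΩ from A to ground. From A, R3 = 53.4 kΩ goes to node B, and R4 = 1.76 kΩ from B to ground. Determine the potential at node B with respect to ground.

V_B ≈ 0.186 V

The second stage (R3 + R4 = 55.16 kΩ) loads node A in parallel with R2.
R2 ‖ (R3+R4) = 3.123 kΩ.
V_A = 10.0 × 3.123/(2.23 + 3.123) = 5.834 V.
Then the unloaded second divider: V_B = V_A × R4/(R3+R4) = 5.834 × 0.03191 = 0.1861 V.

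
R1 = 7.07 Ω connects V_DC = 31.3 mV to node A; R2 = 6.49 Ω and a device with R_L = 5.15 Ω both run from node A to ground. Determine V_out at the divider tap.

V_out ≈ 9.04 mV

First combine the lower leg with the load: R2 ‖ R_L = 2.871 Ω.
Then V_out = V_DC · R2'/(R1 + R2') = 31.3 × 2.871/9.941 = 9.041 mV.
(Unloaded it would be 15.0 mV; the load pulls it down.)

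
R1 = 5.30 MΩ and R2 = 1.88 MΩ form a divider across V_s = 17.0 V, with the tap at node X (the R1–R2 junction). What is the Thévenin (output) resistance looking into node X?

R_th ≈ 1.39 MΩ

Zeroing V_s shorts the top of R1 to ground, so R_th = R1 ‖ R2 = 1.388 MΩ.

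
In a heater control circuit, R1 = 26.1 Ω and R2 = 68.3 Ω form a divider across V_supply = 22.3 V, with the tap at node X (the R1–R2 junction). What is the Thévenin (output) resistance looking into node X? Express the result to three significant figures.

R_th ≈ 18.9 Ω

With V_supply suppressed (replaced by a short), R_th = R1 ‖ R2 = (26.10 × 68.3)/(26.10 + 68.3) = 18.88 Ω.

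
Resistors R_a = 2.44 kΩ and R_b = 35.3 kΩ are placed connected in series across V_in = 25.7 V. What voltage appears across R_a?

V ≈ 1.66 V

Total series resistance ΣR = 2.44 + 35.3 = 37.74 kΩ.
Voltage divider: V = V_in · (2.440 / 37.74) = 25.7 × 0.06465 = 1.662 V.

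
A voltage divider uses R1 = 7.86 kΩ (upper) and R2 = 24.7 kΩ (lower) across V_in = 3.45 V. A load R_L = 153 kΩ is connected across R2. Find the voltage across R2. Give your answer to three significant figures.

V_out ≈ 2.52 V

The load sits in parallel with R2, giving an effective lower resistance R2' = R2·R_L/(R2+R_L) = 21.27 kΩ.
Voltage divider with the loaded lower leg: V_out = 3.45 × 21.27/(7.86 + 21.27) = 3.45 × 0.7301 = 2.519 V.
(Unloaded it would be 2.62 V; the load pulls it down.)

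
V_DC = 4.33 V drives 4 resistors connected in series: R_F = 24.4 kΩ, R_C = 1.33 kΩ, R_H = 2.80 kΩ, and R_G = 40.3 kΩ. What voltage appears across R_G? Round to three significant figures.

Series total: ΣR = 24.4 + 1.33 + 2.80 + 40.3 = 68.83 kΩ.
Voltage divider: V = V_DC · (40.30 / 68.83) = 4.33 × 0.5855 = 2.535 V.

V ≈ 2.54 V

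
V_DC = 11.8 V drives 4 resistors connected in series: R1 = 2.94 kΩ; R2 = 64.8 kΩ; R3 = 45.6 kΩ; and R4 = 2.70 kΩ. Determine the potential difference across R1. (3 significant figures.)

ΣR = 2.94 + 64.8 + 45.6 + 2.70 = 116.0 kΩ.
V = V_DC · R/ΣR = 11.8 × 0.02534 = 0.2990 V.

V ≈ 0.299 V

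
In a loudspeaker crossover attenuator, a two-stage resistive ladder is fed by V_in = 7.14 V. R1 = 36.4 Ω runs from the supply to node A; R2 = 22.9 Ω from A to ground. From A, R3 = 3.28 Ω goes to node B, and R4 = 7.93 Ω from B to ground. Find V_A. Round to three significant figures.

Node A sees R2 in parallel with the series input of stage 2, R3 + R4 = 11.21 Ω.
Effective lower resistance at A: R2 ‖ 11.21 = 7.526 Ω.
V_A = 7.14 × 7.526/(36.4 + 7.526) = 1.223 V.

V_A ≈ 1.22 V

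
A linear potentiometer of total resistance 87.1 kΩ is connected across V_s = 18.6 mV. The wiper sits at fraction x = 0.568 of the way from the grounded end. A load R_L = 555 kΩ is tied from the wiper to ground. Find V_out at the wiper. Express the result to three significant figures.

V_out ≈ 10.2 mV

Split the track: R_lower = x·R_p = 49.47 kΩ, R_upper = (1−x)·R_p = 37.63 kΩ.
R_L loads the lower segment: effective lower R = 45.42 kΩ.
V_out = 18.6 × 45.42/(37.63 + 45.42) = 10.17 mV.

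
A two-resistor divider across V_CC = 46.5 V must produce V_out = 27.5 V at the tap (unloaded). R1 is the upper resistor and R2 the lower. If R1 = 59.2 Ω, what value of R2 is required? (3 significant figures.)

R2 ≈ 85.7 Ω

The divider ratio is R2/(R1+R2) = 27.5/46.5 = 0.5914.
Rearranging, R2 = R1·k/(1−k) = 59.2 × 1.447 = 85.68 Ω.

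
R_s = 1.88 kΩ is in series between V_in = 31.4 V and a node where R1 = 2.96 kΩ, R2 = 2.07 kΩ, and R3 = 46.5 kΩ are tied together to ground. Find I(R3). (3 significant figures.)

Equivalent of the parallel group: R_p = 1.187 kΩ.
Node voltage V_A = V_in · R_p/(R_s + R_p) = 31.4 × 0.3870 = 12.15 V.
Branch current I = V_A/R3 = 12.15/46.5 = 0.2613 mA.

I ≈ 0.261 mA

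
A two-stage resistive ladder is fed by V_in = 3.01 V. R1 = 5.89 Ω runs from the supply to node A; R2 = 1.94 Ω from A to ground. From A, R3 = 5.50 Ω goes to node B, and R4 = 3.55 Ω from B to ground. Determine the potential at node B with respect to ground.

V_B ≈ 0.252 V

Looking into the second stage from A: R3 + R4 = 9.050 Ω appears in parallel with R2.
R2 ‖ (R3+R4) = 1.598 Ω.
First divider: V_A = V_in · 1.598/(5.89 + 1.598) = 0.6422 V.
Then the unloaded second divider: V_B = V_A × R4/(R3+R4) = 0.6422 × 0.3923 = 0.2519 V.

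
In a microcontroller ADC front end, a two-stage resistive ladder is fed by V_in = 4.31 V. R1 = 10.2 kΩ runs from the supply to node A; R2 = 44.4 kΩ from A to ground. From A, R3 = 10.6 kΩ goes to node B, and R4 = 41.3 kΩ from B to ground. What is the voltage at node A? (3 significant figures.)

The second stage (R3 + R4 = 51.90 kΩ) loads node A in parallel with R2.
Effective lower resistance at A: R2 ‖ 51.90 = 23.93 kΩ.
V_A = 4.31 × 23.93/(10.2 + 23.93) = 3.022 V.

V_A ≈ 3.02 V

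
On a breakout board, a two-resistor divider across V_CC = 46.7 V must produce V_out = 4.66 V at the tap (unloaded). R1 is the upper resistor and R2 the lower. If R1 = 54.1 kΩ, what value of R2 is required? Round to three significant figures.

R2 ≈ 6.00 kΩ

V_out/V_CC = R2/(R1+R2) = 0.09979.
So R2 = R1 · V_out/(V_CC − V_out) = 54.1 × 4.66/(46.7 − 4.66) = 54.1 × 0.1108 = 5.997 kΩ.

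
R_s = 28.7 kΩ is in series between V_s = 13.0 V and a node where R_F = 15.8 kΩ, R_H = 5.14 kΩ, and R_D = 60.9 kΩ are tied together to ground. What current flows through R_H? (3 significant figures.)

I ≈ 0.285 mA

Combine the parallel branches: R_p = (1/15.8 + 1/5.14 + 1/60.9)⁻¹ = 3.646 kΩ.
Node voltage V_A = V_s · R_p/(R_s + R_p) = 13.0 × 0.1127 = 1.465 V.
I(R_H) = V_A / R_H = 1.465/5.14 = 0.2851 mA.
(Check via current divider: I_total = 0.4019 mA; share G_k/ΣG = 0.7094 → same result.)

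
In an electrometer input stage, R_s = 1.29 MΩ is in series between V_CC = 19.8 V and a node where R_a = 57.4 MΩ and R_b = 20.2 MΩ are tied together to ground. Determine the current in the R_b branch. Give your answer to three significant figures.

Equivalent of the parallel group: R_p = 14.94 MΩ.
V_A by voltage divider: V_A = 19.8 × 14.94/(1.29 + 14.94) = 18.23 V.
I(R_b) = V_A / R_b = 18.23/20.2 = 0.9023 µA.
(Equivalently: I_total = 1.220 µA, then current-divider fraction G_k/ΣG = 0.7397.)

I ≈ 0.902 µA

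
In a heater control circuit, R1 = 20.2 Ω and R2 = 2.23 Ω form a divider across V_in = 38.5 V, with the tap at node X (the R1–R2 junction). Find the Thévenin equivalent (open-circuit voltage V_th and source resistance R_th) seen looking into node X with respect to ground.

V_th ≈ 3.83 V, R_th ≈ 2.01 Ω

V_th is the unloaded tap voltage: V_in · R2/(R1+R2) = 38.5 × 0.09942 = 3.828 V.
With V_in suppressed (replaced by a short), R_th = R1 ‖ R2 = (20.20 × 2.23)/(20.20 + 2.23) = 2.008 Ω.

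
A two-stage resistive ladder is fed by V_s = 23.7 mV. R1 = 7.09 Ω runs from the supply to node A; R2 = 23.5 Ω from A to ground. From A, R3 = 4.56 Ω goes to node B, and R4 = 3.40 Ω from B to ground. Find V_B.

V_B ≈ 4.62 mV

The second stage (R3 + R4 = 7.960 Ω) loads node A in parallel with R2.
R2 ‖ (R3+R4) = 5.946 Ω.
First divider: V_A = V_s · 5.946/(7.09 + 5.946) = 10.81 mV.
V_B = V_A × 0.4271 = 4.617 mV.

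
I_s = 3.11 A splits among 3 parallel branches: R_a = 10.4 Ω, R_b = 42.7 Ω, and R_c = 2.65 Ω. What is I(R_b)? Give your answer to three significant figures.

ΣG = 1/10.4 + 1/42.7 + 1/2.65 = 0.4969.
By the current-divider rule, I = I_s · G_k/ΣG = 3.11 × 0.04713 = 0.1466 A.

I ≈ 0.147 A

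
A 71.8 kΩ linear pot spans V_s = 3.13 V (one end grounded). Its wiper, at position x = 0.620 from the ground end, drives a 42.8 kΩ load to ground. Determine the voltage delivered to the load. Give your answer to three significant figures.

The pot divides into 27.28 kΩ above the wiper and 44.52 kΩ below.
(x·R_p) ‖ R_L = 21.82 kΩ.
V_out = 3.13 × 21.82/(27.28 + 21.82) = 1.391 V.

V_out ≈ 1.39 V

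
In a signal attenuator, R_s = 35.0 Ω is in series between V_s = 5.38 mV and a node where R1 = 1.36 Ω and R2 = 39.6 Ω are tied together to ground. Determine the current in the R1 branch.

Combine the parallel branches: R_p = (1/1.36 + 1/39.6)⁻¹ = 1.315 Ω.
V_A by voltage divider: V_A = 5.38 × 1.315/(35.0 + 1.315) = 0.1948 mV.
I(R1) = V_A / R1 = 0.1948/1.36 = 0.1432 mA.

I ≈ 0.143 mA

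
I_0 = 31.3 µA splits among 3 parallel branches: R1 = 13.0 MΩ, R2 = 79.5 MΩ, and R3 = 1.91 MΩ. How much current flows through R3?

I ≈ 26.7 µA

ΣG = 1/13.0 + 1/79.5 + 1/1.91 = 0.6131.
R3 takes the fraction G_k/ΣG = 0.5236/0.6131 = 0.8540, so I = 31.3 × 0.8540 = 26.73 µA.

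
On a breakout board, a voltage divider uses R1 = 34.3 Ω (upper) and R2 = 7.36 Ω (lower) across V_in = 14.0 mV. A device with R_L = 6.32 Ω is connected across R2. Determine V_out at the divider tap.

The load sits in parallel with R2, giving an effective lower resistance R2' = R2·R_L/(R2+R_L) = 3.400 Ω.
Voltage divider with the loaded lower leg: V_out = 14.0 × 3.400/(34.3 + 3.400) = 14.0 × 0.09019 = 1.263 mV.
(Unloaded it would be 2.47 mV; the load pulls it down.)

V_out ≈ 1.26 mV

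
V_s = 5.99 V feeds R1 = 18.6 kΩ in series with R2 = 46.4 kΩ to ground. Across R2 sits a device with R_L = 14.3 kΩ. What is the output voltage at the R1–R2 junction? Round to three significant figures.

R2 ‖ R_L = (46.4 × 14.3)/(46.4 + 14.3) = 10.93 kΩ.
Now apply the divider: V_out = 5.99 × 0.3702 = 2.217 V.

V_out ≈ 2.22 V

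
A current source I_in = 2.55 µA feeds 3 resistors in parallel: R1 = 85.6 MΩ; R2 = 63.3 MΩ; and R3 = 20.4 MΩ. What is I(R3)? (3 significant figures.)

I ≈ 1.63 µA

ΣG = 1/85.6 + 1/63.3 + 1/20.4 = 0.07650.
Current divider: I(R3) = I_in · G_k/ΣG = 2.55 × (0.04902/0.07650) = 2.55 × 0.6408 = 1.634 µA.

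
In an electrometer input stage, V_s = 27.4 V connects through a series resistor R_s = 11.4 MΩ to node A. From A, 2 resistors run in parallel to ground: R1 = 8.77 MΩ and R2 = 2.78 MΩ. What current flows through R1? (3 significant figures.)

I ≈ 0.488 µA

Parallel bank: R_p = 1/(1/8.77 + 1/2.78) = 2.111 MΩ.
Node voltage V_A = V_s · R_p/(R_s + R_p) = 27.4 × 0.1562 = 4.281 V.
Branch current I = V_A/R1 = 4.281/8.77 = 0.4881 µA.
(Check via current divider: I_total = 2.028 µA; share G_k/ΣG = 0.2407 → same result.)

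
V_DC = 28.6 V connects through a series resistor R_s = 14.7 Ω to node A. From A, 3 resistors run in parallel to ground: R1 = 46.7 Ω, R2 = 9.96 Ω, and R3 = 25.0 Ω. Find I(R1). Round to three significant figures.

Combine the parallel branches: R_p = (1/46.7 + 1/9.96 + 1/25.0)⁻¹ = 6.180 Ω.
Node voltage V_A = V_DC · R_p/(R_s + R_p) = 28.6 × 0.2960 = 8.465 V.
Branch current I = V_A/R1 = 8.465/46.7 = 0.1813 A.

I ≈ 0.181 A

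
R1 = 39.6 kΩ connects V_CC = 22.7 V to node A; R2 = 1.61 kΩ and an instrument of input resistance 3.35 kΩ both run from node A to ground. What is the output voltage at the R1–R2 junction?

The load sits in parallel with R2, giving an effective lower resistance R2' = R2·R_L/(R2+R_L) = 1.087 kΩ.
Then V_out = V_CC · R2'/(R1 + R2') = 22.7 × 1.087/40.69 = 0.6067 V.

V_out ≈ 0.607 V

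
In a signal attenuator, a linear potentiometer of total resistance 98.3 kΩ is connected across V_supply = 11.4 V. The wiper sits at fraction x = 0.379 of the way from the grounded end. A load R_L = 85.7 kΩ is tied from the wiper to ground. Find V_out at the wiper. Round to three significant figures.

V_out ≈ 3.40 V

The pot divides into 61.04 kΩ above the wiper and 37.26 kΩ below.
(x·R_p) ‖ R_L = 25.97 kΩ.
V_out = 11.4 × 25.97/(61.04 + 25.97) = 3.402 V.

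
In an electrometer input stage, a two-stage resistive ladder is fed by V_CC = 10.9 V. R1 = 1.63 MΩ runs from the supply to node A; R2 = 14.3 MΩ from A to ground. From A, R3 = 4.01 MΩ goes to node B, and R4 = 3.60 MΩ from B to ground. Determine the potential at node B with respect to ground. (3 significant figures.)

Node A sees R2 in parallel with the series input of stage 2, R3 + R4 = 7.610 MΩ.
R2 ‖ (R3+R4) = 4.967 MΩ.
V_A = 10.9 × 4.967/(1.63 + 4.967) = 8.207 V.
Stage 2 is unloaded, so V_B = V_A · R4/(R3+R4) = 8.207 × 3.60/7.610 = 3.882 V.

V_B ≈ 3.88 V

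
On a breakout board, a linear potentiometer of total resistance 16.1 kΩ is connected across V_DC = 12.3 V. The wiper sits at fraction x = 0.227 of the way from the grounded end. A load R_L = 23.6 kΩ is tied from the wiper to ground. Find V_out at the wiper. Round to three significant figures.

V_out ≈ 2.49 V

Lower segment x·R_p = 3.655 kΩ; upper segment (1−x)·R_p = 12.45 kΩ.
Lower segment in parallel with the load: 3.655 ‖ 23.6 = 3.165 kΩ.
Then V_out = V_DC · 3.165/(12.45 + 3.165) = 2.494 V.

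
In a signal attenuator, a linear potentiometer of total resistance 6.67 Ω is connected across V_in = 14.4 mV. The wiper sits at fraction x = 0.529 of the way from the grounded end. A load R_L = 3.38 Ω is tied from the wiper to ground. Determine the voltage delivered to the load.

Split the track: R_lower = x·R_p = 3.528 Ω, R_upper = (1−x)·R_p = 3.142 Ω.
(x·R_p) ‖ R_L = 1.726 Ω.
Then V_out = V_in · 1.726/(3.142 + 1.726) = 5.107 mV.
(Unloaded: V_out = x·V_in = 7.62 mV.)

V_out ≈ 5.11 mV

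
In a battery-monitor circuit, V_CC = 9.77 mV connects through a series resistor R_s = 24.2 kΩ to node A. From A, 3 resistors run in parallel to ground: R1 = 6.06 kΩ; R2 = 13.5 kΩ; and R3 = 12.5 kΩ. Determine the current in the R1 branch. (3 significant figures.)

Equivalent of the parallel group: R_p = 3.134 kΩ.
V_A = 9.77 × 3.134/27.33 = 1.120 mV.
I(R1) = V_A / R1 = 1.120/6.06 = 0.1848 µA.
(Check via current divider: I_total = 0.3574 µA; share G_k/ΣG = 0.5171 → same result.)

I ≈ 0.185 µA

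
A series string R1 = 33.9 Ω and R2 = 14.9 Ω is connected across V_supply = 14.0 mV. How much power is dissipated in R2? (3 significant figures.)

P ≈ 1.23 µW

ΣR = 48.80 Ω → I = 14.0/48.80 = 0.2869 mA.
P = I²R = 0.08230 × 14.9 = 1.226 µW.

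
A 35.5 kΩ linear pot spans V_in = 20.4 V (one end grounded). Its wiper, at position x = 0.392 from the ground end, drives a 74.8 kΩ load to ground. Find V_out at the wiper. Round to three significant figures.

Lower segment x·R_p = 13.92 kΩ; upper segment (1−x)·R_p = 21.58 kΩ.
R_L loads the lower segment: effective lower R = 11.73 kΩ.
V_out = 20.4 × 11.73/(21.58 + 11.73) = 7.184 V.

V_out ≈ 7.18 V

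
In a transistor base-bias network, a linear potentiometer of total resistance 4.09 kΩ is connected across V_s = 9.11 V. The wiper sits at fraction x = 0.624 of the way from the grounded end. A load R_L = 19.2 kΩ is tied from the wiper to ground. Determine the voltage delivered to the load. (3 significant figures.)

V_out ≈ 5.41 V

Split the track: R_lower = x·R_p = 2.552 kΩ, R_upper = (1−x)·R_p = 1.538 kΩ.
Lower segment in parallel with the load: 2.552 ‖ 19.2 = 2.253 kΩ.
Then V_out = V_s · 2.253/(1.538 + 2.253) = 5.414 V.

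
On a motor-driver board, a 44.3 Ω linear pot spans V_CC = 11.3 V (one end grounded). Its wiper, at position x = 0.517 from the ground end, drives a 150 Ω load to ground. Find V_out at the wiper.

The pot divides into 21.40 Ω above the wiper and 22.90 Ω below.
(x·R_p) ‖ R_L = 19.87 Ω.
Loaded-divider output: V_out = 11.3 × 0.4815 = 5.441 V.

V_out ≈ 5.44 V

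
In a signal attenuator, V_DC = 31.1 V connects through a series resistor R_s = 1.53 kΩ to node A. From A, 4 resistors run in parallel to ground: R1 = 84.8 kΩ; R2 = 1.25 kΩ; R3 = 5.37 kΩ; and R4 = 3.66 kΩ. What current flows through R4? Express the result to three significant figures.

I ≈ 2.89 mA

Parallel bank: R_p = 1/(1/84.8 + 1/1.25 + 1/5.37 + 1/3.66) = 0.7866 kΩ.
Node voltage V_A = V_DC · R_p/(R_s + R_p) = 31.1 × 0.3396 = 10.56 V.
I(R4) = V_A / R4 = 10.56/3.66 = 2.885 mA.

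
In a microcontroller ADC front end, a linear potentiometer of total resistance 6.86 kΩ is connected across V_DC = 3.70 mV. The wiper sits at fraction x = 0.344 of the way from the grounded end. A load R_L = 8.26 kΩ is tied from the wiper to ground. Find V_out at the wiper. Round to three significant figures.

Lower segment x·R_p = 2.360 kΩ; upper segment (1−x)·R_p = 4.500 kΩ.
R_L loads the lower segment: effective lower R = 1.835 kΩ.
V_out = 3.70 × 1.835/(4.500 + 1.835) = 1.072 mV.

V_out ≈ 1.07 mV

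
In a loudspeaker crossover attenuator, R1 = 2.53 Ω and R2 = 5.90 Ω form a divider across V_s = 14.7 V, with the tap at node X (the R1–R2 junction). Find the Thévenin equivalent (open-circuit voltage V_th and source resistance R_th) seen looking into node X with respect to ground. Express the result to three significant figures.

V_th ≈ 10.3 V, R_th ≈ 1.77 Ω

Open-circuit (no load on X): V_th = V_s · R2/(R1 + R2) = 14.7 × 5.90/(2.530 + 5.90) = 10.29 V.
With V_s suppressed (replaced by a short), R_th = R1 ‖ R2 = (2.530 × 5.90)/(2.530 + 5.90) = 1.771 Ω.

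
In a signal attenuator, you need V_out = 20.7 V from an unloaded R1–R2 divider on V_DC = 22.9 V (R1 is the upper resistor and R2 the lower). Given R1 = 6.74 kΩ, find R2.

Required fraction k = V_out/V_DC = 0.9039.
So R2 = R1 · V_out/(V_DC − V_out) = 6.74 × 20.7/(22.9 − 20.7) = 6.74 × 9.409 = 63.42 kΩ.

R2 ≈ 63.4 kΩ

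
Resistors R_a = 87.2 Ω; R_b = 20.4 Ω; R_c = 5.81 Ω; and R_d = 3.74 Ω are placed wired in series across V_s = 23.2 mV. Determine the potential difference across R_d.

V ≈ 0.741 mV

ΣR = 87.2 + 20.4 + 5.81 + 3.74 = 117.2 Ω.
Voltage divider: V = V_s · (3.740 / 117.2) = 23.2 × 0.03192 = 0.7407 mV.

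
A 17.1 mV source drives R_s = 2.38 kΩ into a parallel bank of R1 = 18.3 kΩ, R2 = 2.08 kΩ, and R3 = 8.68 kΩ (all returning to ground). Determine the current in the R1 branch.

Equivalent of the parallel group: R_p = 1.537 kΩ.
V_A = 17.1 × 1.537/3.917 = 6.710 mV.
Branch current I = V_A/R1 = 6.710/18.3 = 0.3667 µA.

I ≈ 0.367 µA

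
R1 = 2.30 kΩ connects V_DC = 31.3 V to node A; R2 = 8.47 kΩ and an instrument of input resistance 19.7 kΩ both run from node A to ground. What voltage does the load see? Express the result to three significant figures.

V_out ≈ 22.5 V

The load sits in parallel with R2, giving an effective lower resistance R2' = R2·R_L/(R2+R_L) = 5.923 kΩ.
Now apply the divider: V_out = 31.3 × 0.7203 = 22.55 V.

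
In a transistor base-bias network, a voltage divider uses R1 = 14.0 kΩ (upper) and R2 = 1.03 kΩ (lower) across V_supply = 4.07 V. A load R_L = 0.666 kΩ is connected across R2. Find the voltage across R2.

V_out ≈ 0.114 V

The load sits in parallel with R2, giving an effective lower resistance R2' = R2·R_L/(R2+R_L) = 0.4045 kΩ.
Then V_out = V_supply · R2'/(R1 + R2') = 4.07 × 0.4045/14.40 = 0.1143 V.
(Unloaded it would be 0.279 V; the load pulls it down.)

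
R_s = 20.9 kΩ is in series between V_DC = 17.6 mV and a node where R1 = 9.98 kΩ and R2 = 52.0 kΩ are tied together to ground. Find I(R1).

Parallel bank: R_p = 1/(1/9.98 + 1/52.0) = 8.373 kΩ.
Node voltage V_A = V_DC · R_p/(R_s + R_p) = 17.6 × 0.2860 = 5.034 mV.
Branch current I = V_A/R1 = 5.034/9.98 = 0.5044 µA.

I ≈ 0.504 µA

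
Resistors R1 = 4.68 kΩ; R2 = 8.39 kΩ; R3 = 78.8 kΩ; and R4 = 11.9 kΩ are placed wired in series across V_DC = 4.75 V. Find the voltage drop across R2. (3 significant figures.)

Series total: ΣR = 4.68 + 8.39 + 78.8 + 11.9 = 103.8 kΩ.
Voltage divider: V = V_DC · (8.390 / 103.8) = 4.75 × 0.08085 = 0.3840 V.

V ≈ 0.384 V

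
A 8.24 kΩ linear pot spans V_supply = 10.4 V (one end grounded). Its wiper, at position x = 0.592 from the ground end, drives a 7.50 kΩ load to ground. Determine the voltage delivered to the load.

V_out ≈ 4.87 V

Split the track: R_lower = x·R_p = 4.878 kΩ, R_upper = (1−x)·R_p = 3.362 kΩ.
R_L loads the lower segment: effective lower R = 2.956 kΩ.
Then V_out = V_supply · 2.956/(3.362 + 2.956) = 4.866 V.
(Unloaded: V_out = x·V_supply = 6.16 V.)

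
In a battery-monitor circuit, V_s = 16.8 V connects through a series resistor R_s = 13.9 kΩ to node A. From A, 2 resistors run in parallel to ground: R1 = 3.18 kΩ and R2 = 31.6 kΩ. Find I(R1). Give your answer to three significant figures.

Parallel bank: R_p = 1/(1/3.18 + 1/31.6) = 2.889 kΩ.
Node voltage V_A = V_s · R_p/(R_s + R_p) = 16.8 × 0.1721 = 2.891 V.
I(R1) = V_A / R1 = 2.891/3.18 = 0.9092 mA.

I ≈ 0.909 mA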